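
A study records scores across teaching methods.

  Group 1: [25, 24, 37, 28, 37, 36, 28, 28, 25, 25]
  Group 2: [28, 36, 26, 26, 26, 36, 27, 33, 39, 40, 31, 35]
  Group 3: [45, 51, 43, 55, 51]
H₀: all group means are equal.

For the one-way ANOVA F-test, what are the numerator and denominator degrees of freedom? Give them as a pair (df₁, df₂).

degrees of freedom = [2, 24]

k = 3 groups, N = 27 total
df = (k−1, N−k) = (3−1, 27−3) = (2, 24)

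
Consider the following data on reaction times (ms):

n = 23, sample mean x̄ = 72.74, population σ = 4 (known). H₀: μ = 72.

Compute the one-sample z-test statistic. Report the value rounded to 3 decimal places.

SE = σ/√n = 4/√23 = 0.8341
z = (x̄−μ₀)/SE = (72.74−72)/0.8341 = 0.8872

test statistic = 0.887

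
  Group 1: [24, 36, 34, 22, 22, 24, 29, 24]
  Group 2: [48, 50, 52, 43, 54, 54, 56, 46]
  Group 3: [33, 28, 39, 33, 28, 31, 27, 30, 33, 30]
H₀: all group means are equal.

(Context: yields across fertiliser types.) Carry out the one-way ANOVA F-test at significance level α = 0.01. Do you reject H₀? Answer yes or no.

reject H₀: yes

Group means [26.88, 50.38, 31.20], grand mean 35.769
SSB = Σnᵢ(x̄ᵢ−x̄)² = 2548.265; SSW = ΣΣ(x−x̄ᵢ)² = 462.350
MSB = 2548.265/2 = 1274.1327; MSW = 462.350/23 = 20.1022
F = MSB/MSW = 63.3828
df = (2, 23)
p-value (upper-tail) = 0.00000
At α=0.01: p < α → reject H₀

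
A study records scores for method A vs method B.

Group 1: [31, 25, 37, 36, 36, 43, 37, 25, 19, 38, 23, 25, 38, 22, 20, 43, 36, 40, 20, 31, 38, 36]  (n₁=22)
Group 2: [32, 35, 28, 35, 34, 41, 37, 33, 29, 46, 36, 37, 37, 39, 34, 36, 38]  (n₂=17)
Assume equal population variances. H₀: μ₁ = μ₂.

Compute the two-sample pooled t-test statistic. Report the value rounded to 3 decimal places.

x̄₁=31.773, s₁=7.910, n₁=22
x̄₂=35.706, s₂=4.239, n₂=17
s_p² = [21·7.910² + 16·4.239²]/37 = 43.2809
SE = √(s_p²·(1/22+1/17)) = 2.1244
t = (31.773−35.706)/2.1244 = -1.8514
df = 37

test statistic = -1.851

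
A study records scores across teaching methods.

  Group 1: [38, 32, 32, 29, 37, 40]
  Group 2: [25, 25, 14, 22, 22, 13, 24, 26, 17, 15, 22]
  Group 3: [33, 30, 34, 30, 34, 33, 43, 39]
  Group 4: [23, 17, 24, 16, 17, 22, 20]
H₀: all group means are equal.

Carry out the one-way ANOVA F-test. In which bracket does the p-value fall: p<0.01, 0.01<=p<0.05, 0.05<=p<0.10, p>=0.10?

Group means [34.67, 20.45, 34.50, 19.86], grand mean 26.500
SSB = Σnᵢ(x̄ᵢ−x̄)² = 1623.082; SSW = ΣΣ(x−x̄ᵢ)² = 522.918
MSB = 1623.082/3 = 541.0274; MSW = 522.918/28 = 18.6756
F = MSB/MSW = 28.9697
df = (3, 28)
p-value (upper-tail) = 0.00000
→ bracket: p<0.01

p-value bracket: p<0.01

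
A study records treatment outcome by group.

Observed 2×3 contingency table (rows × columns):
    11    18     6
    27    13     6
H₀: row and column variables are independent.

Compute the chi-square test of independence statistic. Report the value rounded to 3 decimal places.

Row totals [35, 46], col totals [38, 31, 12], n=81
χ² = (11−16.42)²/16.42 + (18−13.40)²/13.40 + (6−5.19)²/5.19 + (27−21.58)²/21.58 + (13−17.60)²/17.60 + (6−6.81)²/6.81 = 6.1631
df = 2

test statistic = 6.163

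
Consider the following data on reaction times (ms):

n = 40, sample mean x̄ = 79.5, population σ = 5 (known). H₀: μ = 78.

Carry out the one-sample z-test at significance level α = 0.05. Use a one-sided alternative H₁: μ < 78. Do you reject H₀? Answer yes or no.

SE = σ/√n = 5/√40 = 0.7906
z = (x̄−μ₀)/SE = (79.5−78)/0.7906 = 1.8974
p-value (one-sided, H₁ less) = 0.97111
At α=0.05: p ≥ α → fail to reject H₀

reject H₀: no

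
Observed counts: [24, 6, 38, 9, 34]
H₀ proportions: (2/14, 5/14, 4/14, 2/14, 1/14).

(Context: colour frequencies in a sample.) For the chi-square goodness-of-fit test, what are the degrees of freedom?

degrees of freedom = 4

df = k − 1 = 5 − 1 = 4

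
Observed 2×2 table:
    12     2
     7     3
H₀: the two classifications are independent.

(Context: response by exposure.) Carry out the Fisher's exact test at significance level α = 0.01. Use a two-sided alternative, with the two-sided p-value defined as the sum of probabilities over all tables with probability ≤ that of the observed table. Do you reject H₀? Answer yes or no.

reject H₀: no

Margins: r₁=14, r₂=10, c₁=19, c₂=5, n=24
p_obs = C(14,12)·C(10,7)/C(24,19); sum pmf over tables with pmf ≤ p_obs
p-value (two-sided) = 0.61462
At α=0.01: p ≥ α → fail to reject H₀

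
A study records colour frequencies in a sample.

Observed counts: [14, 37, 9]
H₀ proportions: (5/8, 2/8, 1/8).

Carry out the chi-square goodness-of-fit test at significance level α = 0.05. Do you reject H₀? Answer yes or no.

reject H₀: yes

n = 60; E_i = n·p_i = [37.50, 15.00, 7.50]
χ² = (14−37.50)²/37.50 + (37−15.00)²/15.00 + (9−7.50)²/7.50 = 47.2933
df = 2
p-value (upper-tail) = 0.00000
At α=0.05: p < α → reject H₀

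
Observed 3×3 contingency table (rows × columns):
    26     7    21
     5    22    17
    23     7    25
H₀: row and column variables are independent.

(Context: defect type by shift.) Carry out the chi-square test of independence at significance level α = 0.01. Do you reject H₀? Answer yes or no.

Row totals [54, 44, 55], col totals [54, 36, 63], n=153
χ² = (26−19.06)²/19.06 + (7−12.71)²/12.71 + (21−22.24)²/22.24 + (5−15.53)²/15.53 + (22−10.35)²/10.35 + (17−18.12)²/18.12 + (23−19.41)²/19.41 + (7−12.94)²/12.94 + (25−22.65)²/22.65 = 29.1054
df = 4
p-value (upper-tail) = 0.00001
At α=0.01: p < α → reject H₀

reject H₀: yes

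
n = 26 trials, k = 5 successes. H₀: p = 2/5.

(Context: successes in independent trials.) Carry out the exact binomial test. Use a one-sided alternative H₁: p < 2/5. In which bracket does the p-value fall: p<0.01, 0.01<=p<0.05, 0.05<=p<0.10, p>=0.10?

p-value bracket: 0.01<=p<0.05

Exact binomial: n=26, k=5, p₀=2/5=0.4000
P(X≤5) from Σ C(n,i)·p₀^i·(1−p₀)^(n−i)
p-value (one-sided, H₁ less) = 0.02141
→ bracket: 0.01<=p<0.05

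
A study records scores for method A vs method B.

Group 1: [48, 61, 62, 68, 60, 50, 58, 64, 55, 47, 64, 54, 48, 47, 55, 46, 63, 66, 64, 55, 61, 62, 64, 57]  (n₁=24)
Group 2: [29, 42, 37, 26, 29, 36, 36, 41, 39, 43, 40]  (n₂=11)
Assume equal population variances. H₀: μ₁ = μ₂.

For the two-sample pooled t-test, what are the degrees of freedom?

degrees of freedom = 33

df = n₁ + n₂ − 2 = 24 + 11 − 2 = 33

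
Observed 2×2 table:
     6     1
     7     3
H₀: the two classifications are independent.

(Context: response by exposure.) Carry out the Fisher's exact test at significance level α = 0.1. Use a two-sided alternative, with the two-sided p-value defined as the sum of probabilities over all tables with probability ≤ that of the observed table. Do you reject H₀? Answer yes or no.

Margins: r₁=7, r₂=10, c₁=13, c₂=4, n=17
p_obs = C(7,6)·C(10,7)/C(17,13); sum pmf over tables with pmf ≤ p_obs
p-value (two-sided) = 0.60294
At α=0.1: p ≥ α → fail to reject H₀

reject H₀: no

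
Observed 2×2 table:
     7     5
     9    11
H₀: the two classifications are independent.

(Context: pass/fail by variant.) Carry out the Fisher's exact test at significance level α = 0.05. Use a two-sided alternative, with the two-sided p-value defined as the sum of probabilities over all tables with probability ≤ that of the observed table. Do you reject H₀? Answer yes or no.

reject H₀: no

Margins: r₁=12, r₂=20, c₁=16, c₂=16, n=32
p_obs = C(12,7)·C(20,9)/C(32,16); sum pmf over tables with pmf ≤ p_obs
p-value (two-sided) = 0.71599
At α=0.05: p ≥ α → fail to reject H₀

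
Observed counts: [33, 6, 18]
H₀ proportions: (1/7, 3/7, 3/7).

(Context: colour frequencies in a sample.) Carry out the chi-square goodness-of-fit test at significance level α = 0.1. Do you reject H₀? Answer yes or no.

n = 57; E_i = n·p_i = [8.14, 24.43, 24.43]
χ² = (33−8.14)²/8.14 + (6−24.43)²/24.43 + (18−24.43)²/24.43 = 91.4737
df = 2
p-value (upper-tail) = 0.00000
At α=0.1: p < α → reject H₀

reject H₀: yes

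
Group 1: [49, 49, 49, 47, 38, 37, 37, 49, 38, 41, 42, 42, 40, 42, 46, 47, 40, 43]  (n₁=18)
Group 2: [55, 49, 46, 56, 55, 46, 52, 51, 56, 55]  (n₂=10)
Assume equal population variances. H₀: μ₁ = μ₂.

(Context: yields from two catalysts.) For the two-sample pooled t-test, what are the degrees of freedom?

df = n₁ + n₂ − 2 = 18 + 10 − 2 = 26

degrees of freedom = 26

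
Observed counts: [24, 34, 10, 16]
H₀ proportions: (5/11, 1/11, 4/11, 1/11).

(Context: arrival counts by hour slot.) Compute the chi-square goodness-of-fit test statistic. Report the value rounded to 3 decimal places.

n = 84; E_i = n·p_i = [38.18, 7.64, 30.55, 7.64]
χ² = (24−38.18)²/38.18 + (34−7.64)²/7.64 + (10−30.55)²/30.55 + (16−7.64)²/7.64 = 119.2643
df = 3

test statistic = 119.264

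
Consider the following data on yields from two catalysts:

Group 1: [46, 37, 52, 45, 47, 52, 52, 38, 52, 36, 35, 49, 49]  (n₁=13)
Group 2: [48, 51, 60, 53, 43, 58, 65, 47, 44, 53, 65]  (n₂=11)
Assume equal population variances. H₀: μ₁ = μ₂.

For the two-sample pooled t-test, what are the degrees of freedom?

degrees of freedom = 22

df = n₁ + n₂ − 2 = 13 + 11 − 2 = 22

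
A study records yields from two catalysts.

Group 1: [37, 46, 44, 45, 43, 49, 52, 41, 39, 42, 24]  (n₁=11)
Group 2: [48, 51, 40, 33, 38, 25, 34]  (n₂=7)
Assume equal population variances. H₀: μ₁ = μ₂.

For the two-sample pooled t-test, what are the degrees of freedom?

df = n₁ + n₂ − 2 = 11 + 7 − 2 = 16

degrees of freedom = 16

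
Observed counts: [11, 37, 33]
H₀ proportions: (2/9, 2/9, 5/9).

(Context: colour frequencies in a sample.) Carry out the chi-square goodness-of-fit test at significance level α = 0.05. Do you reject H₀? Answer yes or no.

reject H₀: yes

n = 81; E_i = n·p_i = [18.00, 18.00, 45.00]
χ² = (11−18.00)²/18.00 + (37−18.00)²/18.00 + (33−45.00)²/45.00 = 25.9778
df = 2
p-value (upper-tail) = 0.00000
At α=0.05: p < α → reject H₀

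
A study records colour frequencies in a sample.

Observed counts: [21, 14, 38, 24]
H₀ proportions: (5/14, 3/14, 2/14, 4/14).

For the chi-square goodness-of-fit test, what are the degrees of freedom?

df = k − 1 = 4 − 1 = 3

degrees of freedom = 3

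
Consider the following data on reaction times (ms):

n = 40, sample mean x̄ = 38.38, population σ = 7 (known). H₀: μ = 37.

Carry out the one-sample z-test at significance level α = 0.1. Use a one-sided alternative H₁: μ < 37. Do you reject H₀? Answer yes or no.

SE = σ/√n = 7/√40 = 1.1068
z = (x̄−μ₀)/SE = (38.38−37)/1.1068 = 1.2468
p-value (one-sided, H₁ less) = 0.89377
At α=0.1: p ≥ α → fail to reject H₀

reject H₀: no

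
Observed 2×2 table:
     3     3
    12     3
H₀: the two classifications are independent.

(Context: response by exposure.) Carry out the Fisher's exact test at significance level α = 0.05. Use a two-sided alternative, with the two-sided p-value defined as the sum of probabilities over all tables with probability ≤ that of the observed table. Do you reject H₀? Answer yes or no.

reject H₀: no

Margins: r₁=6, r₂=15, c₁=15, c₂=6, n=21
p_obs = C(6,3)·C(15,12)/C(21,15); sum pmf over tables with pmf ≤ p_obs
p-value (two-sided) = 0.29063
At α=0.05: p ≥ α → fail to reject H₀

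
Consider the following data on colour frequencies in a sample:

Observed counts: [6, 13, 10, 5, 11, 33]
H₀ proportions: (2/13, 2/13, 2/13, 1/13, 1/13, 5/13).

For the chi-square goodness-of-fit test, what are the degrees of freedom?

df = k − 1 = 6 − 1 = 5

degrees of freedom = 5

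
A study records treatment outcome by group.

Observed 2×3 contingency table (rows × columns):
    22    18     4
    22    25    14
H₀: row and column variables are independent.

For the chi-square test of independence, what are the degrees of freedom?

df = (r−1)(c−1) = (2−1)·(3−1) = 2

degrees of freedom = 2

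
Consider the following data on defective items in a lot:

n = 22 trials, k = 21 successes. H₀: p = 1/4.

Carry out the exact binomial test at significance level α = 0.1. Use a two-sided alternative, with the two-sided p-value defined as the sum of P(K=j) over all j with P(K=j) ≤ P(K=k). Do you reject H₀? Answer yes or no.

reject H₀: yes

Exact binomial: n=22, k=21, p₀=1/4=0.2500
P(X=j) = C(n,j)·p₀^j·(1−p₀)^(n−j); p = Σ P(X=j) over j with P(X=j) ≤ P(X=21)
p-value (two-sided) = 0.00000
At α=0.1: p < α → reject H₀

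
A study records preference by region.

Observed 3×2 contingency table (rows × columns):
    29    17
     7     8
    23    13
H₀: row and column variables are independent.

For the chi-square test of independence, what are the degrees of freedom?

df = (r−1)(c−1) = (3−1)·(2−1) = 2

degrees of freedom = 2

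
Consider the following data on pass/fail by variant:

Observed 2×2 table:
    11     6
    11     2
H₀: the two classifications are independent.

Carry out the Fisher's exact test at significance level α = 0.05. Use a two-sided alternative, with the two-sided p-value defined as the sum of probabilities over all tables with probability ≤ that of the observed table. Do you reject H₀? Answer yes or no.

Margins: r₁=17, r₂=13, c₁=22, c₂=8, n=30
p_obs = C(17,11)·C(13,11)/C(30,22); sum pmf over tables with pmf ≤ p_obs
p-value (two-sided) = 0.40688
At α=0.05: p ≥ α → fail to reject H₀

reject H₀: no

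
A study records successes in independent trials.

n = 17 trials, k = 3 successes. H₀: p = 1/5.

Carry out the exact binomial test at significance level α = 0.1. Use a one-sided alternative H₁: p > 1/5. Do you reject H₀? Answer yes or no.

reject H₀: no

Exact binomial: n=17, k=3, p₀=1/5=0.2000
P(X≥3) from Σ C(n,i)·p₀^i·(1−p₀)^(n−i)
p-value (one-sided, H₁ greater) = 0.69038
At α=0.1: p ≥ α → fail to reject H₀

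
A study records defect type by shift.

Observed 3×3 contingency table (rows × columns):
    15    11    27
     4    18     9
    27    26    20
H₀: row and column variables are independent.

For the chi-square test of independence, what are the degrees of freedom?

df = (r−1)(c−1) = (3−1)·(3−1) = 4

degrees of freedom = 4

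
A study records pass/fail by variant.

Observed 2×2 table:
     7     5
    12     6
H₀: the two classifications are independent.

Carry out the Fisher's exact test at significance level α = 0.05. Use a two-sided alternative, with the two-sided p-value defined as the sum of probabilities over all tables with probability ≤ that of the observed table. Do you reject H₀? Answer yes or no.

Margins: r₁=12, r₂=18, c₁=19, c₂=11, n=30
p_obs = C(12,7)·C(18,12)/C(30,19); sum pmf over tables with pmf ≤ p_obs
p-value (two-sided) = 0.71163
At α=0.05: p ≥ α → fail to reject H₀

reject H₀: no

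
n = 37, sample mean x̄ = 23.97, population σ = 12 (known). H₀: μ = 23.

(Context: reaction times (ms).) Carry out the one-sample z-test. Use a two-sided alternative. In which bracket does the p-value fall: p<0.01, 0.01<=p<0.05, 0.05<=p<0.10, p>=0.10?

SE = σ/√n = 12/√37 = 1.9728
z = (x̄−μ₀)/SE = (23.97−23)/1.9728 = 0.4917
p-value (two-sided) = 0.62294
→ bracket: p>=0.10

p-value bracket: p>=0.10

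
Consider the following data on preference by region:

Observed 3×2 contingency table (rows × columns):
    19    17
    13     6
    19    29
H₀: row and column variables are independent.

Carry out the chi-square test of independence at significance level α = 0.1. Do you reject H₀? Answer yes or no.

Row totals [36, 19, 48], col totals [51, 52], n=103
χ² = (19−17.83)²/17.83 + (17−18.17)²/18.17 + (13−9.41)²/9.41 + (6−9.59)²/9.59 + (19−23.77)²/23.77 + (29−24.23)²/24.23 = 4.7641
df = 2
p-value (upper-tail) = 0.09236
At α=0.1: p < α → reject H₀

reject H₀: yes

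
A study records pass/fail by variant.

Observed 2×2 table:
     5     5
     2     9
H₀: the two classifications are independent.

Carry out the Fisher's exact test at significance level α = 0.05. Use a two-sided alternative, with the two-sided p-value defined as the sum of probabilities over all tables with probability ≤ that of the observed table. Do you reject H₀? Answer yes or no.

Margins: r₁=10, r₂=11, c₁=7, c₂=14, n=21
p_obs = C(10,5)·C(11,2)/C(21,7); sum pmf over tables with pmf ≤ p_obs
p-value (two-sided) = 0.18266
At α=0.05: p ≥ α → fail to reject H₀

reject H₀: no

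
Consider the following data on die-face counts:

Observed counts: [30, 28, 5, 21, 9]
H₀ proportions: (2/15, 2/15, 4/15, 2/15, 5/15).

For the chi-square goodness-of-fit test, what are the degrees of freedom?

degrees of freedom = 4

df = k − 1 = 5 − 1 = 4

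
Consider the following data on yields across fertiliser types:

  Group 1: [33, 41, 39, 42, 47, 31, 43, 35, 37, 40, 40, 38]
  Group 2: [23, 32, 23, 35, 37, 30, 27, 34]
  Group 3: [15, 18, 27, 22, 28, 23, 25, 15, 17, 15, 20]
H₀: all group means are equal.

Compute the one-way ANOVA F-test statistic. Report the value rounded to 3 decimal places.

test statistic = 41.546

Group means [38.83, 30.12, 20.45], grand mean 30.065
SSB = Σnᵢ(x̄ᵢ−x̄)² = 1938.602; SSW = ΣΣ(x−x̄ᵢ)² = 653.269
MSB = 1938.602/2 = 969.3010; MSW = 653.269/28 = 23.3310
F = MSB/MSW = 41.5456
df = (2, 28)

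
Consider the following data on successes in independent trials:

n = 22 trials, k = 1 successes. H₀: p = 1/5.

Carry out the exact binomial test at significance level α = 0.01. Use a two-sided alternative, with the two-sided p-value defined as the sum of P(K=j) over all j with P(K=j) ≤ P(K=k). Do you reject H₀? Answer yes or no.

reject H₀: no

Exact binomial: n=22, k=1, p₀=1/5=0.2000
P(X=j) = C(n,j)·p₀^j·(1−p₀)^(n−j); p = Σ P(X=j) over j with P(X=j) ≤ P(X=1)
p-value (two-sided) = 0.10411
At α=0.01: p ≥ α → fail to reject H₀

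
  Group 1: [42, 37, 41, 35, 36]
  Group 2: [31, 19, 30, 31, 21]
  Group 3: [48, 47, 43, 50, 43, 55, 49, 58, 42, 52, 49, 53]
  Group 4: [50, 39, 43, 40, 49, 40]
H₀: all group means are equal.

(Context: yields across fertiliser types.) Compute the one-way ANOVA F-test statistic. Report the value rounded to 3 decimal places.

Group means [38.20, 26.40, 49.08, 43.50], grand mean 41.893
SSB = Σnᵢ(x̄ᵢ−x̄)² = 1904.262; SSW = ΣΣ(x−x̄ᵢ)² = 564.417
MSB = 1904.262/3 = 634.7540; MSW = 564.417/24 = 23.5174
F = MSB/MSW = 26.9909
df = (3, 24)

test statistic = 26.991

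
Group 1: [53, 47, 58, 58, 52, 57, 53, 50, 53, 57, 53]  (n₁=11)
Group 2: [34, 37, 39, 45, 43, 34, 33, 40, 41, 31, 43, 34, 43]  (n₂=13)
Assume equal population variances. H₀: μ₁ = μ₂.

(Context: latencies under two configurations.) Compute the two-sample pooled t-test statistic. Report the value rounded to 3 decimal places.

x̄₁=53.727, s₁=3.495, n₁=11
x̄₂=38.231, s₂=4.658, n₂=13
s_p² = [10·3.495² + 12·4.658²]/22 = 17.3859
SE = √(s_p²·(1/11+1/13)) = 1.7082
t = (53.727−38.231)/1.7082 = 9.0719
df = 22

test statistic = 9.072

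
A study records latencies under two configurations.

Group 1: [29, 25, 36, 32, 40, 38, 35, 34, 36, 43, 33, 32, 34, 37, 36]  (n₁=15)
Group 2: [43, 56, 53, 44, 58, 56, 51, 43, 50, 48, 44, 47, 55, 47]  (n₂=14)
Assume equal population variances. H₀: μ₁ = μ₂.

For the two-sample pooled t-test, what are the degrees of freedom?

degrees of freedom = 27

df = n₁ + n₂ − 2 = 15 + 14 − 2 = 27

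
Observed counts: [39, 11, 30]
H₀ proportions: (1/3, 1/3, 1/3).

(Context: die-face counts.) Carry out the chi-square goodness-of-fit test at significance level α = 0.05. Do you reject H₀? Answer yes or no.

reject H₀: yes

n = 80; E_i = n·p_i = [26.67, 26.67, 26.67]
χ² = (39−26.67)²/26.67 + (11−26.67)²/26.67 + (30−26.67)²/26.67 = 15.3250
df = 2
p-value (upper-tail) = 0.00047
At α=0.05: p < α → reject H₀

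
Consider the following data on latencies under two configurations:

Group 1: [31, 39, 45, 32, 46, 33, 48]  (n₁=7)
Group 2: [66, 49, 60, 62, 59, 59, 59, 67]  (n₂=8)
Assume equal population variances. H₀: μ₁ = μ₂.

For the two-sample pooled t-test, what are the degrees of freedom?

degrees of freedom = 13

df = n₁ + n₂ − 2 = 7 + 8 − 2 = 13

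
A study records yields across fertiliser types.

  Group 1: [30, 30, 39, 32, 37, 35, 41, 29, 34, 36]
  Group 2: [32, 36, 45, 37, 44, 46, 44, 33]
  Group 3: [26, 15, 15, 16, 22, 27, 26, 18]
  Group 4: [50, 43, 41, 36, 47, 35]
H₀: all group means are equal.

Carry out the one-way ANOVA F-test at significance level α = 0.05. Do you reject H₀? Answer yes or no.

Group means [34.30, 39.62, 20.62, 42.00], grand mean 33.656
SSB = Σnᵢ(x̄ᵢ−x̄)² = 2065.369; SSW = ΣΣ(x−x̄ᵢ)² = 745.850
MSB = 2065.369/3 = 688.4563; MSW = 745.850/28 = 26.6375
F = MSB/MSW = 25.8454
df = (3, 28)
p-value (upper-tail) = 0.00000
At α=0.05: p < α → reject H₀

reject H₀: yes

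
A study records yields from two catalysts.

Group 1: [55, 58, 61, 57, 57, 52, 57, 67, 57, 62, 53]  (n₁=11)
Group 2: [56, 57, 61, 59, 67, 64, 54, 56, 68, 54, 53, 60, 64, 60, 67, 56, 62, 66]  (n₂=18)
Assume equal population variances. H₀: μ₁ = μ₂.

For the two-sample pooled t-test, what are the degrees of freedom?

degrees of freedom = 27

df = n₁ + n₂ − 2 = 11 + 18 − 2 = 27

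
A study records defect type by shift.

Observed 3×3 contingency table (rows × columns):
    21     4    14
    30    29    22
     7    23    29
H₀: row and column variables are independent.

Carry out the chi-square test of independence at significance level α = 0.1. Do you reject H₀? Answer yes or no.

reject H₀: yes

Row totals [39, 81, 59], col totals [58, 56, 65], n=179
χ² = (21−12.64)²/12.64 + (4−12.20)²/12.20 + (14−14.16)²/14.16 + (30−26.25)²/26.25 + (29−25.34)²/25.34 + (22−29.41)²/29.41 + (7−19.12)²/19.12 + (23−18.46)²/18.46 + (29−21.42)²/21.42 = 25.4596
df = 4
p-value (upper-tail) = 0.00004
At α=0.1: p < α → reject H₀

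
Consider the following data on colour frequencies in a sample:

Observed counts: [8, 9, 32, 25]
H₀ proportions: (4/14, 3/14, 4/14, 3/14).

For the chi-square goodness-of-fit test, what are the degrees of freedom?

df = k − 1 = 4 − 1 = 3

degrees of freedom = 3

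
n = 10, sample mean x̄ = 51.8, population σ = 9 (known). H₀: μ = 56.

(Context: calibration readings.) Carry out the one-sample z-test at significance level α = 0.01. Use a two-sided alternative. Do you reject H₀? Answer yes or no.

SE = σ/√n = 9/√10 = 2.8460
z = (x̄−μ₀)/SE = (51.8−56)/2.8460 = -1.4757
p-value (two-sided) = 0.14002
At α=0.01: p ≥ α → fail to reject H₀

reject H₀: no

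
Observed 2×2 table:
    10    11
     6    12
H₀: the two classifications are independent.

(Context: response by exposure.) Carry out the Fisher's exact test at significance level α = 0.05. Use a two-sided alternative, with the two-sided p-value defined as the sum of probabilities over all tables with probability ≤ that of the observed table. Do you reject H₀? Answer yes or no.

Margins: r₁=21, r₂=18, c₁=16, c₂=23, n=39
p_obs = C(21,10)·C(18,6)/C(39,16); sum pmf over tables with pmf ≤ p_obs
p-value (two-sided) = 0.51584
At α=0.05: p ≥ α → fail to reject H₀

reject H₀: no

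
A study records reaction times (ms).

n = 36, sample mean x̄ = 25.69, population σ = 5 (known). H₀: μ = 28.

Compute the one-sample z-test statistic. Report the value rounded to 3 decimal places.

test statistic = -2.772

SE = σ/√n = 5/√36 = 0.8333
z = (x̄−μ₀)/SE = (25.69−28)/0.8333 = -2.7720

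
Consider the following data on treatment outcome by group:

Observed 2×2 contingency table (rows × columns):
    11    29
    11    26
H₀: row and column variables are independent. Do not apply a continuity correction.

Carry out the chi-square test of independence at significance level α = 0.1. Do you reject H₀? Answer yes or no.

Row totals [40, 37], col totals [22, 55], n=77
χ² = (11−11.43)²/11.43 + (29−28.57)²/28.57 + (11−10.57)²/10.57 + (26−26.43)²/26.43 = 0.0468
df = 1
p-value (upper-tail) = 0.82868
At α=0.1: p ≥ α → fail to reject H₀

reject H₀: no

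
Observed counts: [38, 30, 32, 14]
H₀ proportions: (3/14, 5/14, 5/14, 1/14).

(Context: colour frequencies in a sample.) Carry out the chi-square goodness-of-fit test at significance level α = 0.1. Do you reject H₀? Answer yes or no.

n = 114; E_i = n·p_i = [24.43, 40.71, 40.71, 8.14]
χ² = (38−24.43)²/24.43 + (30−40.71)²/40.71 + (32−40.71)²/40.71 + (14−8.14)²/8.14 = 16.4374
df = 3
p-value (upper-tail) = 0.00092
At α=0.1: p < α → reject H₀

reject H₀: yes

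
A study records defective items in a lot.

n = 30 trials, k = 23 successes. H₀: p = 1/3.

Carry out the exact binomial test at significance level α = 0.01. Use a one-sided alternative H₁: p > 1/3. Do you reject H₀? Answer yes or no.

Exact binomial: n=30, k=23, p₀=1/3=0.3333
P(X≥23) from Σ C(n,i)·p₀^i·(1−p₀)^(n−i)
p-value (one-sided, H₁ greater) = 0.00000
At α=0.01: p < α → reject H₀

reject H₀: yes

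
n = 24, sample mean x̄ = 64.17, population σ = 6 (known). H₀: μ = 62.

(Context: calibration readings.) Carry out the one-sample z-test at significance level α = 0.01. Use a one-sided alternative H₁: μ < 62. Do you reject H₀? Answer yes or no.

SE = σ/√n = 6/√24 = 1.2247
z = (x̄−μ₀)/SE = (64.17−62)/1.2247 = 1.7718
p-value (one-sided, H₁ less) = 0.96179
At α=0.01: p ≥ α → fail to reject H₀

reject H₀: no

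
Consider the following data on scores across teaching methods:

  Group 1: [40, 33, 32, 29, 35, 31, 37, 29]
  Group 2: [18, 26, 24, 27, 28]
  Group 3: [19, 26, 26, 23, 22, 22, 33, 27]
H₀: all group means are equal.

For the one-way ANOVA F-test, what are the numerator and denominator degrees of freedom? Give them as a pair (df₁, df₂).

degrees of freedom = [2, 18]

k = 3 groups, N = 21 total
df = (k−1, N−k) = (3−1, 21−3) = (2, 18)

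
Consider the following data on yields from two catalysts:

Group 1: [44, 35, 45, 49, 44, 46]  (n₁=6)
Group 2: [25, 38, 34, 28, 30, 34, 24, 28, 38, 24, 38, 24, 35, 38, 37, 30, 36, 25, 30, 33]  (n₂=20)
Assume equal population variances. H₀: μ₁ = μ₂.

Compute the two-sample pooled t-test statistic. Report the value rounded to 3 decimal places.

x̄₁=43.833, s₁=4.708, n₁=6
x̄₂=31.450, s₂=5.286, n₂=20
s_p² = [5·4.708² + 19·5.286²]/24 = 26.7410
SE = √(s_p²·(1/6+1/20)) = 2.4070
t = (43.833−31.450)/2.4070 = 5.1446
df = 24

test statistic = 5.145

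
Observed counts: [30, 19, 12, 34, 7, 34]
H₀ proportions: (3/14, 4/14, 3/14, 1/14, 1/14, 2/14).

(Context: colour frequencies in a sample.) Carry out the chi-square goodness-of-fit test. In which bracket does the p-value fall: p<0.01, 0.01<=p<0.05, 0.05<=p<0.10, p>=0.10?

p-value bracket: p<0.01

n = 136; E_i = n·p_i = [29.14, 38.86, 29.14, 9.71, 9.71, 19.43]
χ² = (30−29.14)²/29.14 + (19−38.86)²/38.86 + (12−29.14)²/29.14 + (34−9.71)²/9.71 + (7−9.71)²/9.71 + (34−19.43)²/19.43 = 92.6581
df = 5
p-value (upper-tail) = 0.00000
→ bracket: p<0.01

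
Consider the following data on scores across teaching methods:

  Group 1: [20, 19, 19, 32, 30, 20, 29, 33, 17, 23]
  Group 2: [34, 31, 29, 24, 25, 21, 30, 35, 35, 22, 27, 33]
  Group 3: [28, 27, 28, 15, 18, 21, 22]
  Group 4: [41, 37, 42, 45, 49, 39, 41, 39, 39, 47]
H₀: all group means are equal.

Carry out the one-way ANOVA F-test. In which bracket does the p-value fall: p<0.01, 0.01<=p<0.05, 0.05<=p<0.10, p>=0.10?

Group means [24.20, 28.83, 22.71, 41.90], grand mean 29.897
SSB = Σnᵢ(x̄ᵢ−x̄)² = 2139.995; SSW = ΣΣ(x−x̄ᵢ)² = 909.595
MSB = 2139.995/3 = 713.3315; MSW = 909.595/35 = 25.9884
F = MSB/MSW = 27.4480
df = (3, 35)
p-value (upper-tail) = 0.00000
→ bracket: p<0.01

p-value bracket: p<0.01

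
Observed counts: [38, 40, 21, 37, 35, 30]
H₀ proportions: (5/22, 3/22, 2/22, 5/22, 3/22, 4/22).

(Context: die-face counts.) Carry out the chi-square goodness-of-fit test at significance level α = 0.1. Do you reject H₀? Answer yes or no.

reject H₀: yes

n = 201; E_i = n·p_i = [45.68, 27.41, 18.27, 45.68, 27.41, 36.55]
χ² = (38−45.68)²/45.68 + (40−27.41)²/27.41 + (21−18.27)²/18.27 + (37−45.68)²/45.68 + (35−27.41)²/27.41 + (30−36.55)²/36.55 = 12.4073
df = 5
p-value (upper-tail) = 0.02961
At α=0.1: p < α → reject H₀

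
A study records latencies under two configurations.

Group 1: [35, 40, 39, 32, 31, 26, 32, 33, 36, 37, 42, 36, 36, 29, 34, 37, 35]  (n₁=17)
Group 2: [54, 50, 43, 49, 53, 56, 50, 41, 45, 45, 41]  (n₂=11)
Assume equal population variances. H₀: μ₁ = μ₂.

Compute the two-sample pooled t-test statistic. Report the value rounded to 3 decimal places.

test statistic = -7.554

x̄₁=34.706, s₁=3.996, n₁=17
x̄₂=47.909, s₂=5.243, n₂=11
s_p² = [16·3.996² + 10·5.243²]/26 = 20.4015
SE = √(s_p²·(1/17+1/11)) = 1.7478
t = (34.706−47.909)/1.7478 = -7.5542
df = 26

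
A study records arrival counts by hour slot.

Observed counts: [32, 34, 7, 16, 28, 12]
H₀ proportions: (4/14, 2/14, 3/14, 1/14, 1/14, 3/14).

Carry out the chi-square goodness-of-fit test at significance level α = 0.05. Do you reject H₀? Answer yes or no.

reject H₀: yes

n = 129; E_i = n·p_i = [36.86, 18.43, 27.64, 9.21, 9.21, 27.64]
χ² = (32−36.86)²/36.86 + (34−18.43)²/18.43 + (7−27.64)²/27.64 + (16−9.21)²/9.21 + (28−9.21)²/9.21 + (12−27.64)²/27.64 = 81.3618
df = 5
p-value (upper-tail) = 0.00000
At α=0.05: p < α → reject H₀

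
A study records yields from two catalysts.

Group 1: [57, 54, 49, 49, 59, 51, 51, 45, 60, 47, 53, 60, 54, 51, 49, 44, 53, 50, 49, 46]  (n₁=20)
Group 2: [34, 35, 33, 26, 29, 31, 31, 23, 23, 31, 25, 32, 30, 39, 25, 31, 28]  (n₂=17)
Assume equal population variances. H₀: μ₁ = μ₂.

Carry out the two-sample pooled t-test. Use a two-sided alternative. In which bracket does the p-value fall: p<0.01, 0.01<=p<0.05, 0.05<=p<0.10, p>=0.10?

x̄₁=51.550, s₁=4.729, n₁=20
x̄₂=29.765, s₂=4.381, n₂=17
s_p² = [19·4.729² + 16·4.381²]/35 = 20.9145
SE = √(s_p²·(1/20+1/17)) = 1.5086
t = (51.550−29.765)/1.5086 = 14.4404
df = 35
p-value (two-sided) = 0.00000
→ bracket: p<0.01

p-value bracket: p<0.01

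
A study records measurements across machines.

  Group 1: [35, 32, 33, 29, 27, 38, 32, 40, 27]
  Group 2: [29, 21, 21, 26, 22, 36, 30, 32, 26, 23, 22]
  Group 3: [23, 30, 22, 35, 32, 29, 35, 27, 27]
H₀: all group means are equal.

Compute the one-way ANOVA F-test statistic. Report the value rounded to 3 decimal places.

Group means [32.56, 26.18, 28.89], grand mean 29.000
SSB = Σnᵢ(x̄ᵢ−x̄)² = 201.253; SSW = ΣΣ(x−x̄ᵢ)² = 592.747
MSB = 201.253/2 = 100.6263; MSW = 592.747/26 = 22.7980
F = MSB/MSW = 4.4138
df = (2, 26)

test statistic = 4.414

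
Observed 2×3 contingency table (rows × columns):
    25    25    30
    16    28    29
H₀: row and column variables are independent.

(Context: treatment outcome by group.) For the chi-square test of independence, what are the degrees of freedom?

df = (r−1)(c−1) = (2−1)·(3−1) = 2

degrees of freedom = 2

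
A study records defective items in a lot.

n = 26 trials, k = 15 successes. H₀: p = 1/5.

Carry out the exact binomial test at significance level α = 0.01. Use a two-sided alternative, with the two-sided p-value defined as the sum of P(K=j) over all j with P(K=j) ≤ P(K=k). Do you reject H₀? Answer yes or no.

reject H₀: yes

Exact binomial: n=26, k=15, p₀=1/5=0.2000
P(X=j) = C(n,j)·p₀^j·(1−p₀)^(n−j); p = Σ P(X=j) over j with P(X=j) ≤ P(X=15)
p-value (two-sided) = 0.00003
At α=0.01: p < α → reject H₀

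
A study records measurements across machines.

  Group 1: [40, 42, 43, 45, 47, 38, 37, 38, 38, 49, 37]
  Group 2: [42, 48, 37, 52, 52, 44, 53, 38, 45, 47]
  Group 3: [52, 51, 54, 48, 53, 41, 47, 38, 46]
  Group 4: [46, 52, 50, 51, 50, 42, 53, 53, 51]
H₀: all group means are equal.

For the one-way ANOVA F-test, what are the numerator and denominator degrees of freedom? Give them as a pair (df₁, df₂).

degrees of freedom = [3, 35]

k = 4 groups, N = 39 total
df = (k−1, N−k) = (4−1, 39−4) = (3, 35)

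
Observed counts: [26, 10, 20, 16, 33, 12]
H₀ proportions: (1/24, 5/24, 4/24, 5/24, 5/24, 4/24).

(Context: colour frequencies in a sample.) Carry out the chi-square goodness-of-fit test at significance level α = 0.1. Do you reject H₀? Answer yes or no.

n = 117; E_i = n·p_i = [4.88, 24.38, 19.50, 24.38, 24.38, 19.50]
χ² = (26−4.88)²/4.88 + (10−24.38)²/24.38 + (20−19.50)²/19.50 + (16−24.38)²/24.38 + (33−24.38)²/24.38 + (12−19.50)²/19.50 = 108.8462
df = 5
p-value (upper-tail) = 0.00000
At α=0.1: p < α → reject H₀

reject H₀: yes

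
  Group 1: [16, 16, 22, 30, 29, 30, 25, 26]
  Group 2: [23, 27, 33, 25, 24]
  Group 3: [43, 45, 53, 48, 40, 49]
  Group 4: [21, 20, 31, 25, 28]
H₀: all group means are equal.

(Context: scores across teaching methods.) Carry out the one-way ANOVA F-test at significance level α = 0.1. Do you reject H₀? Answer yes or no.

Group means [24.25, 26.40, 46.33, 25.00], grand mean 30.375
SSB = Σnᵢ(x̄ᵢ−x̄)² = 2051.592; SSW = ΣΣ(x−x̄ᵢ)² = 490.033
MSB = 2051.592/3 = 683.8639; MSW = 490.033/20 = 24.5017
F = MSB/MSW = 27.9109
df = (3, 20)
p-value (upper-tail) = 0.00000
At α=0.1: p < α → reject H₀

reject H₀: yes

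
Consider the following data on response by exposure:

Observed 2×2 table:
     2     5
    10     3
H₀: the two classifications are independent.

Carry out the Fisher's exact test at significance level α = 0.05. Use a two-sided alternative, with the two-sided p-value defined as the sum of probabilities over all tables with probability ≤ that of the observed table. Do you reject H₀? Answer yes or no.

reject H₀: no

Margins: r₁=7, r₂=13, c₁=12, c₂=8, n=20
p_obs = C(7,2)·C(13,10)/C(20,12); sum pmf over tables with pmf ≤ p_obs
p-value (two-sided) = 0.06233
At α=0.05: p ≥ α → fail to reject H₀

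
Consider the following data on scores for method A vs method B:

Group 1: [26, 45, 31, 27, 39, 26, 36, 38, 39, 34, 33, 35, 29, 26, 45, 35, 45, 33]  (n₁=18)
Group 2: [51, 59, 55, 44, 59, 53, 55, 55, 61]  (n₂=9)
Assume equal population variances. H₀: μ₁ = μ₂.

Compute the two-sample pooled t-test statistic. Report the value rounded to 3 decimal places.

test statistic = -8.145

x̄₁=34.556, s₁=6.446, n₁=18
x̄₂=54.667, s₂=5.099, n₂=9
s_p² = [17·6.446² + 8·5.099²]/25 = 36.5778
SE = √(s_p²·(1/18+1/9)) = 2.4691
t = (34.556−54.667)/2.4691 = -8.1452
df = 25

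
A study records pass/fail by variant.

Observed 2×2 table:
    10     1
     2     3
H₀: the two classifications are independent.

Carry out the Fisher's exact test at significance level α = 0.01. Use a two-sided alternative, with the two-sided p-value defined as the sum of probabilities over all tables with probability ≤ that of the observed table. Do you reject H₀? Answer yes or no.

Margins: r₁=11, r₂=5, c₁=12, c₂=4, n=16
p_obs = C(11,10)·C(5,2)/C(16,12); sum pmf over tables with pmf ≤ p_obs
p-value (two-sided) = 0.06319
At α=0.01: p ≥ α → fail to reject H₀

reject H₀: no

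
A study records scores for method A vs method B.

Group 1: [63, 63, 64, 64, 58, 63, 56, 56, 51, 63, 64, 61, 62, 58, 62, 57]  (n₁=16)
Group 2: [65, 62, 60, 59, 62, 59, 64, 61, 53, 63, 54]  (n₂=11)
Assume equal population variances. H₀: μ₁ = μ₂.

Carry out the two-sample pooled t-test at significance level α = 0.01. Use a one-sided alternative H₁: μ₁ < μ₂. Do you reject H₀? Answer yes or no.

x̄₁=60.312, s₁=3.842, n₁=16
x̄₂=60.182, s₂=3.816, n₂=11
s_p² = [15·3.842² + 10·3.816²]/25 = 14.6830
SE = √(s_p²·(1/16+1/11)) = 1.5008
t = (60.312−60.182)/1.5008 = 0.0871
df = 25
p-value (one-sided, H₁ less) = 0.53435
At α=0.01: p ≥ α → fail to reject H₀

reject H₀: no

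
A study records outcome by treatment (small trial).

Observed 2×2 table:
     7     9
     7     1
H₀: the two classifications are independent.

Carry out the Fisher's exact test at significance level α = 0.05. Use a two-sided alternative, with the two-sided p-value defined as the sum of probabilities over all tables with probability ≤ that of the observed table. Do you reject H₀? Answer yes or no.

Margins: r₁=16, r₂=8, c₁=14, c₂=10, n=24
p_obs = C(16,7)·C(8,7)/C(24,14); sum pmf over tables with pmf ≤ p_obs
p-value (two-sided) = 0.07908
At α=0.05: p ≥ α → fail to reject H₀

reject H₀: no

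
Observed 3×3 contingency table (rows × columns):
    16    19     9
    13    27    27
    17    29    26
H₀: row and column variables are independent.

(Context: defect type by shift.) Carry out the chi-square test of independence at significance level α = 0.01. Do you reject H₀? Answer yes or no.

reject H₀: no

Row totals [44, 67, 72], col totals [46, 75, 62], n=183
χ² = (16−11.06)²/11.06 + (19−18.03)²/18.03 + (9−14.91)²/14.91 + (13−16.84)²/16.84 + (27−27.46)²/27.46 + (27−22.70)²/22.70 + (17−18.10)²/18.10 + (29−29.51)²/29.51 + (26−24.39)²/24.39 = 6.4789
df = 4
p-value (upper-tail) = 0.16613
At α=0.01: p ≥ α → fail to reject H₀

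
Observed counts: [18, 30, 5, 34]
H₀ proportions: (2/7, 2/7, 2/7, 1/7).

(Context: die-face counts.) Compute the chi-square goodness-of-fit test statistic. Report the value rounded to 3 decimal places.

test statistic = 56.259

n = 87; E_i = n·p_i = [24.86, 24.86, 24.86, 12.43]
χ² = (18−24.86)²/24.86 + (30−24.86)²/24.86 + (5−24.86)²/24.86 + (34−12.43)²/12.43 = 56.2586
df = 3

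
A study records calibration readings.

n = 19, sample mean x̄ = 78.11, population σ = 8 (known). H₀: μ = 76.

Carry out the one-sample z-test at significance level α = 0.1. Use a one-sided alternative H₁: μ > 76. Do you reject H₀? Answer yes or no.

reject H₀: no

SE = σ/√n = 8/√19 = 1.8353
z = (x̄−μ₀)/SE = (78.11−76)/1.8353 = 1.1497
p-value (one-sided, H₁ greater) = 0.12514
At α=0.1: p ≥ α → fail to reject H₀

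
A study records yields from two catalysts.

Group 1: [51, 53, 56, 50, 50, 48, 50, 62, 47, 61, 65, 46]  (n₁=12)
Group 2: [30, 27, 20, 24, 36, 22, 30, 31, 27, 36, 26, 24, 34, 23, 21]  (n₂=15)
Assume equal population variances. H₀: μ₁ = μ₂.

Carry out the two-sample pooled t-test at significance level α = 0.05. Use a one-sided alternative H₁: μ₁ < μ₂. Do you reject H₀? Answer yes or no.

x̄₁=53.250, s₁=6.312, n₁=12
x̄₂=27.400, s₂=5.262, n₂=15
s_p² = [11·6.312² + 14·5.262²]/25 = 33.0340
SE = √(s_p²·(1/12+1/15)) = 2.2260
t = (53.250−27.400)/2.2260 = 11.6127
df = 25
p-value (one-sided, H₁ less) = 1.00000
At α=0.05: p ≥ α → fail to reject H₀

reject H₀: no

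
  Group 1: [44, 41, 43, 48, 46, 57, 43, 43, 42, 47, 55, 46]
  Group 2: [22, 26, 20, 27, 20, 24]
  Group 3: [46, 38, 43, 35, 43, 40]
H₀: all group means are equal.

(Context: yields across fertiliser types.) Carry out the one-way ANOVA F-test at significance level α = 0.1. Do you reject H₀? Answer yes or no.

Group means [46.25, 23.17, 40.83], grand mean 39.125
SSB = Σnᵢ(x̄ᵢ−x̄)² = 2154.708; SSW = ΣΣ(x−x̄ᵢ)² = 401.917
MSB = 2154.708/2 = 1077.3542; MSW = 401.917/21 = 19.1389
F = MSB/MSW = 56.2914
df = (2, 21)
p-value (upper-tail) = 0.00000
At α=0.1: p < α → reject H₀

reject H₀: yes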